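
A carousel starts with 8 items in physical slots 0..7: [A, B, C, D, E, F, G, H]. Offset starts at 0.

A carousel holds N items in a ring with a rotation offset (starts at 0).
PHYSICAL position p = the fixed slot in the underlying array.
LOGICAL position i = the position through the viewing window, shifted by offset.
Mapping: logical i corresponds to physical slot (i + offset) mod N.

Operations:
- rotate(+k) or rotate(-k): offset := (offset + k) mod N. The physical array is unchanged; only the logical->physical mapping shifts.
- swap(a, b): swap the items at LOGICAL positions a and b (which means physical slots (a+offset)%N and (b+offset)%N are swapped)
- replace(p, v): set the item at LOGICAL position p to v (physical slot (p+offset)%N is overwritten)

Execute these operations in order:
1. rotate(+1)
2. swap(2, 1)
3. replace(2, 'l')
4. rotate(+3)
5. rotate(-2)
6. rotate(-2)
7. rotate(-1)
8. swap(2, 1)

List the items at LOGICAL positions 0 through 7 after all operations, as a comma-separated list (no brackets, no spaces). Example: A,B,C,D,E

After op 1 (rotate(+1)): offset=1, physical=[A,B,C,D,E,F,G,H], logical=[B,C,D,E,F,G,H,A]
After op 2 (swap(2, 1)): offset=1, physical=[A,B,D,C,E,F,G,H], logical=[B,D,C,E,F,G,H,A]
After op 3 (replace(2, 'l')): offset=1, physical=[A,B,D,l,E,F,G,H], logical=[B,D,l,E,F,G,H,A]
After op 4 (rotate(+3)): offset=4, physical=[A,B,D,l,E,F,G,H], logical=[E,F,G,H,A,B,D,l]
After op 5 (rotate(-2)): offset=2, physical=[A,B,D,l,E,F,G,H], logical=[D,l,E,F,G,H,A,B]
After op 6 (rotate(-2)): offset=0, physical=[A,B,D,l,E,F,G,H], logical=[A,B,D,l,E,F,G,H]
After op 7 (rotate(-1)): offset=7, physical=[A,B,D,l,E,F,G,H], logical=[H,A,B,D,l,E,F,G]
After op 8 (swap(2, 1)): offset=7, physical=[B,A,D,l,E,F,G,H], logical=[H,B,A,D,l,E,F,G]

Answer: H,B,A,D,l,E,F,G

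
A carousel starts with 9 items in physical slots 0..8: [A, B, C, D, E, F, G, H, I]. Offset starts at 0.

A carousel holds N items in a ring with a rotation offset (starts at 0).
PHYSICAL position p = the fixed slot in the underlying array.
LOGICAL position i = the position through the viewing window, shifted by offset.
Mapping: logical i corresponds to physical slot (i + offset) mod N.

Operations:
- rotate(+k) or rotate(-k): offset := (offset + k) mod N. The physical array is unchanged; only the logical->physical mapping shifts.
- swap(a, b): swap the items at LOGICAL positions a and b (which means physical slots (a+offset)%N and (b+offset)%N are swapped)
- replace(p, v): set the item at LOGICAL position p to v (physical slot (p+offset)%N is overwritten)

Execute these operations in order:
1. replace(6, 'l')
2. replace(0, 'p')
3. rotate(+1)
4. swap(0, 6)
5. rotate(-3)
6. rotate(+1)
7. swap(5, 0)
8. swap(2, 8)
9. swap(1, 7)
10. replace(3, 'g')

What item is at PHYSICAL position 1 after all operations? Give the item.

After op 1 (replace(6, 'l')): offset=0, physical=[A,B,C,D,E,F,l,H,I], logical=[A,B,C,D,E,F,l,H,I]
After op 2 (replace(0, 'p')): offset=0, physical=[p,B,C,D,E,F,l,H,I], logical=[p,B,C,D,E,F,l,H,I]
After op 3 (rotate(+1)): offset=1, physical=[p,B,C,D,E,F,l,H,I], logical=[B,C,D,E,F,l,H,I,p]
After op 4 (swap(0, 6)): offset=1, physical=[p,H,C,D,E,F,l,B,I], logical=[H,C,D,E,F,l,B,I,p]
After op 5 (rotate(-3)): offset=7, physical=[p,H,C,D,E,F,l,B,I], logical=[B,I,p,H,C,D,E,F,l]
After op 6 (rotate(+1)): offset=8, physical=[p,H,C,D,E,F,l,B,I], logical=[I,p,H,C,D,E,F,l,B]
After op 7 (swap(5, 0)): offset=8, physical=[p,H,C,D,I,F,l,B,E], logical=[E,p,H,C,D,I,F,l,B]
After op 8 (swap(2, 8)): offset=8, physical=[p,B,C,D,I,F,l,H,E], logical=[E,p,B,C,D,I,F,l,H]
After op 9 (swap(1, 7)): offset=8, physical=[l,B,C,D,I,F,p,H,E], logical=[E,l,B,C,D,I,F,p,H]
After op 10 (replace(3, 'g')): offset=8, physical=[l,B,g,D,I,F,p,H,E], logical=[E,l,B,g,D,I,F,p,H]

Answer: B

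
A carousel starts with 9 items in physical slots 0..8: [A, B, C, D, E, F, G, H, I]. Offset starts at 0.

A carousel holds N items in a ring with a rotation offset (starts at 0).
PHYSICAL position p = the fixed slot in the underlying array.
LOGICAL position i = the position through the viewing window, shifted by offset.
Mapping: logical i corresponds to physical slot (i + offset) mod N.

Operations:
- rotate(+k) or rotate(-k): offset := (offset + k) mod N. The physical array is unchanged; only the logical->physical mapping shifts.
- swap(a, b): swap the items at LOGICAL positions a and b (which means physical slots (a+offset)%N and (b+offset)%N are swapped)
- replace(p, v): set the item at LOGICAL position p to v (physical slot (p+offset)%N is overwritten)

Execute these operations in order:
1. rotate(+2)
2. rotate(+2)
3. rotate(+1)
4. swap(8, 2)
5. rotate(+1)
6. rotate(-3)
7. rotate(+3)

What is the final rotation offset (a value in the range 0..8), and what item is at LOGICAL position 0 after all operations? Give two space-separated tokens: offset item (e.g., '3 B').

After op 1 (rotate(+2)): offset=2, physical=[A,B,C,D,E,F,G,H,I], logical=[C,D,E,F,G,H,I,A,B]
After op 2 (rotate(+2)): offset=4, physical=[A,B,C,D,E,F,G,H,I], logical=[E,F,G,H,I,A,B,C,D]
After op 3 (rotate(+1)): offset=5, physical=[A,B,C,D,E,F,G,H,I], logical=[F,G,H,I,A,B,C,D,E]
After op 4 (swap(8, 2)): offset=5, physical=[A,B,C,D,H,F,G,E,I], logical=[F,G,E,I,A,B,C,D,H]
After op 5 (rotate(+1)): offset=6, physical=[A,B,C,D,H,F,G,E,I], logical=[G,E,I,A,B,C,D,H,F]
After op 6 (rotate(-3)): offset=3, physical=[A,B,C,D,H,F,G,E,I], logical=[D,H,F,G,E,I,A,B,C]
After op 7 (rotate(+3)): offset=6, physical=[A,B,C,D,H,F,G,E,I], logical=[G,E,I,A,B,C,D,H,F]

Answer: 6 G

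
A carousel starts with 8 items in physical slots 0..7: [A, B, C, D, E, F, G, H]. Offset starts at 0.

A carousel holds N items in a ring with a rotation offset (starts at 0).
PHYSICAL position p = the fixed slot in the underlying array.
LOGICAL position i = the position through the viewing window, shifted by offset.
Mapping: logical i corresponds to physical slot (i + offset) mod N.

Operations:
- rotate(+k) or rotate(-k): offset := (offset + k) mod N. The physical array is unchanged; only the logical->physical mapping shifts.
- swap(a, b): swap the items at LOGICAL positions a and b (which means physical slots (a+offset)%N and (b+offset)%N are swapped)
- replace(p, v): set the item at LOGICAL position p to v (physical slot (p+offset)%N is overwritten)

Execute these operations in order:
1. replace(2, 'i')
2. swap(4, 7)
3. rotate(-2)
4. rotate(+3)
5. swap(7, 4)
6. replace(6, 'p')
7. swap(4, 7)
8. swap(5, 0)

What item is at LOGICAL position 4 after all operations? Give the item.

After op 1 (replace(2, 'i')): offset=0, physical=[A,B,i,D,E,F,G,H], logical=[A,B,i,D,E,F,G,H]
After op 2 (swap(4, 7)): offset=0, physical=[A,B,i,D,H,F,G,E], logical=[A,B,i,D,H,F,G,E]
After op 3 (rotate(-2)): offset=6, physical=[A,B,i,D,H,F,G,E], logical=[G,E,A,B,i,D,H,F]
After op 4 (rotate(+3)): offset=1, physical=[A,B,i,D,H,F,G,E], logical=[B,i,D,H,F,G,E,A]
After op 5 (swap(7, 4)): offset=1, physical=[F,B,i,D,H,A,G,E], logical=[B,i,D,H,A,G,E,F]
After op 6 (replace(6, 'p')): offset=1, physical=[F,B,i,D,H,A,G,p], logical=[B,i,D,H,A,G,p,F]
After op 7 (swap(4, 7)): offset=1, physical=[A,B,i,D,H,F,G,p], logical=[B,i,D,H,F,G,p,A]
After op 8 (swap(5, 0)): offset=1, physical=[A,G,i,D,H,F,B,p], logical=[G,i,D,H,F,B,p,A]

Answer: F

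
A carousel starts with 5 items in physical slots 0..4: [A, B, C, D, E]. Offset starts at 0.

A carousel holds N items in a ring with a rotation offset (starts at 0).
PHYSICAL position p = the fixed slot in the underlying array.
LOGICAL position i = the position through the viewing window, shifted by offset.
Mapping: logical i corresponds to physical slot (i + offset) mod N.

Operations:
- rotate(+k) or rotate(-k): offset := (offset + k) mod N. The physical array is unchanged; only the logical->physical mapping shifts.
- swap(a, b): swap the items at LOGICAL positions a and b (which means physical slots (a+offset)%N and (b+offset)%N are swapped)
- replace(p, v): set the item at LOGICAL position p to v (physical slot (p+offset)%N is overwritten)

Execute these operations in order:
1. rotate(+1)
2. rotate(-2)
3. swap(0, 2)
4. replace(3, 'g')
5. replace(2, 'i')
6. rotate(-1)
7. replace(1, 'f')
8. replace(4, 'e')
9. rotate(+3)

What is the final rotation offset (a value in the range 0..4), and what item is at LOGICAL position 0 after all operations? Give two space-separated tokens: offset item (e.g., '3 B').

After op 1 (rotate(+1)): offset=1, physical=[A,B,C,D,E], logical=[B,C,D,E,A]
After op 2 (rotate(-2)): offset=4, physical=[A,B,C,D,E], logical=[E,A,B,C,D]
After op 3 (swap(0, 2)): offset=4, physical=[A,E,C,D,B], logical=[B,A,E,C,D]
After op 4 (replace(3, 'g')): offset=4, physical=[A,E,g,D,B], logical=[B,A,E,g,D]
After op 5 (replace(2, 'i')): offset=4, physical=[A,i,g,D,B], logical=[B,A,i,g,D]
After op 6 (rotate(-1)): offset=3, physical=[A,i,g,D,B], logical=[D,B,A,i,g]
After op 7 (replace(1, 'f')): offset=3, physical=[A,i,g,D,f], logical=[D,f,A,i,g]
After op 8 (replace(4, 'e')): offset=3, physical=[A,i,e,D,f], logical=[D,f,A,i,e]
After op 9 (rotate(+3)): offset=1, physical=[A,i,e,D,f], logical=[i,e,D,f,A]

Answer: 1 i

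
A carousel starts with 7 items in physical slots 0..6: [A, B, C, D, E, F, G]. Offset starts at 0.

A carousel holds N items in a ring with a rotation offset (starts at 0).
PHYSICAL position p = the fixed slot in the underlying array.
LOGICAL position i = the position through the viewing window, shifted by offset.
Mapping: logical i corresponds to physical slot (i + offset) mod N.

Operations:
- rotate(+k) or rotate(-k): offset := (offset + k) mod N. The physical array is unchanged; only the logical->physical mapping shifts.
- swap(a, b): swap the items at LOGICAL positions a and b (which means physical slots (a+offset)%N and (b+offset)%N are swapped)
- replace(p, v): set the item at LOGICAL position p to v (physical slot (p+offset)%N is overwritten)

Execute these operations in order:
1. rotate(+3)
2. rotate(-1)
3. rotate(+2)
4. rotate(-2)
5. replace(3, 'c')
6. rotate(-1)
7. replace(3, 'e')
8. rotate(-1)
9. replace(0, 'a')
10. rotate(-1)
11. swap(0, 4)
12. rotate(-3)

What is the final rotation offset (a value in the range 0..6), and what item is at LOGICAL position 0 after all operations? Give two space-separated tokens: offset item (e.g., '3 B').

Answer: 3 G

Derivation:
After op 1 (rotate(+3)): offset=3, physical=[A,B,C,D,E,F,G], logical=[D,E,F,G,A,B,C]
After op 2 (rotate(-1)): offset=2, physical=[A,B,C,D,E,F,G], logical=[C,D,E,F,G,A,B]
After op 3 (rotate(+2)): offset=4, physical=[A,B,C,D,E,F,G], logical=[E,F,G,A,B,C,D]
After op 4 (rotate(-2)): offset=2, physical=[A,B,C,D,E,F,G], logical=[C,D,E,F,G,A,B]
After op 5 (replace(3, 'c')): offset=2, physical=[A,B,C,D,E,c,G], logical=[C,D,E,c,G,A,B]
After op 6 (rotate(-1)): offset=1, physical=[A,B,C,D,E,c,G], logical=[B,C,D,E,c,G,A]
After op 7 (replace(3, 'e')): offset=1, physical=[A,B,C,D,e,c,G], logical=[B,C,D,e,c,G,A]
After op 8 (rotate(-1)): offset=0, physical=[A,B,C,D,e,c,G], logical=[A,B,C,D,e,c,G]
After op 9 (replace(0, 'a')): offset=0, physical=[a,B,C,D,e,c,G], logical=[a,B,C,D,e,c,G]
After op 10 (rotate(-1)): offset=6, physical=[a,B,C,D,e,c,G], logical=[G,a,B,C,D,e,c]
After op 11 (swap(0, 4)): offset=6, physical=[a,B,C,G,e,c,D], logical=[D,a,B,C,G,e,c]
After op 12 (rotate(-3)): offset=3, physical=[a,B,C,G,e,c,D], logical=[G,e,c,D,a,B,C]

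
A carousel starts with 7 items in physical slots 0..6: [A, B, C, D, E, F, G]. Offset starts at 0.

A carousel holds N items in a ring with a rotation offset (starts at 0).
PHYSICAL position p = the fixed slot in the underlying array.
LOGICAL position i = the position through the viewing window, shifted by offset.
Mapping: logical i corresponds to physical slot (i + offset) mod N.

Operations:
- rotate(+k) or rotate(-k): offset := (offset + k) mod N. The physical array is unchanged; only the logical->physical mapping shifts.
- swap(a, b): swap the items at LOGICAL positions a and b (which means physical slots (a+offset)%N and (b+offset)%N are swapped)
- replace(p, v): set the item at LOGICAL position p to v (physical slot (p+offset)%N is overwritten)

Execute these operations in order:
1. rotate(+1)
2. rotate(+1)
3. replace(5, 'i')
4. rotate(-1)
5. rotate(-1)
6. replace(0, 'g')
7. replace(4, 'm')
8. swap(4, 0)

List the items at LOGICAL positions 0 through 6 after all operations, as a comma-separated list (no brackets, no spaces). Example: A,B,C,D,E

Answer: m,B,C,D,g,F,G

Derivation:
After op 1 (rotate(+1)): offset=1, physical=[A,B,C,D,E,F,G], logical=[B,C,D,E,F,G,A]
After op 2 (rotate(+1)): offset=2, physical=[A,B,C,D,E,F,G], logical=[C,D,E,F,G,A,B]
After op 3 (replace(5, 'i')): offset=2, physical=[i,B,C,D,E,F,G], logical=[C,D,E,F,G,i,B]
After op 4 (rotate(-1)): offset=1, physical=[i,B,C,D,E,F,G], logical=[B,C,D,E,F,G,i]
After op 5 (rotate(-1)): offset=0, physical=[i,B,C,D,E,F,G], logical=[i,B,C,D,E,F,G]
After op 6 (replace(0, 'g')): offset=0, physical=[g,B,C,D,E,F,G], logical=[g,B,C,D,E,F,G]
After op 7 (replace(4, 'm')): offset=0, physical=[g,B,C,D,m,F,G], logical=[g,B,C,D,m,F,G]
After op 8 (swap(4, 0)): offset=0, physical=[m,B,C,D,g,F,G], logical=[m,B,C,D,g,F,G]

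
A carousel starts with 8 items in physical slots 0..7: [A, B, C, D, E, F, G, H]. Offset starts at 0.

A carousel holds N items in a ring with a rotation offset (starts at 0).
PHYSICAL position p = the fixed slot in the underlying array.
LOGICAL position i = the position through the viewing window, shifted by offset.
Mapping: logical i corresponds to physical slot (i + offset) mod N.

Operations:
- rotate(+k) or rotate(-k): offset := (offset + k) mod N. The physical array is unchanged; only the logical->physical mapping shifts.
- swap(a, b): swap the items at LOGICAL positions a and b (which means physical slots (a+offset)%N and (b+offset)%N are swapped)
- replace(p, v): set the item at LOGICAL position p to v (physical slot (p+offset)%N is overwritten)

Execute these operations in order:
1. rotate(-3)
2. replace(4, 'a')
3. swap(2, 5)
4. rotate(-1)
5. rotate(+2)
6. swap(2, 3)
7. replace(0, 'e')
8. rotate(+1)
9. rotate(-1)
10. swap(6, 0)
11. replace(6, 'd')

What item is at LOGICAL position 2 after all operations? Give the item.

Answer: a

Derivation:
After op 1 (rotate(-3)): offset=5, physical=[A,B,C,D,E,F,G,H], logical=[F,G,H,A,B,C,D,E]
After op 2 (replace(4, 'a')): offset=5, physical=[A,a,C,D,E,F,G,H], logical=[F,G,H,A,a,C,D,E]
After op 3 (swap(2, 5)): offset=5, physical=[A,a,H,D,E,F,G,C], logical=[F,G,C,A,a,H,D,E]
After op 4 (rotate(-1)): offset=4, physical=[A,a,H,D,E,F,G,C], logical=[E,F,G,C,A,a,H,D]
After op 5 (rotate(+2)): offset=6, physical=[A,a,H,D,E,F,G,C], logical=[G,C,A,a,H,D,E,F]
After op 6 (swap(2, 3)): offset=6, physical=[a,A,H,D,E,F,G,C], logical=[G,C,a,A,H,D,E,F]
After op 7 (replace(0, 'e')): offset=6, physical=[a,A,H,D,E,F,e,C], logical=[e,C,a,A,H,D,E,F]
After op 8 (rotate(+1)): offset=7, physical=[a,A,H,D,E,F,e,C], logical=[C,a,A,H,D,E,F,e]
After op 9 (rotate(-1)): offset=6, physical=[a,A,H,D,E,F,e,C], logical=[e,C,a,A,H,D,E,F]
After op 10 (swap(6, 0)): offset=6, physical=[a,A,H,D,e,F,E,C], logical=[E,C,a,A,H,D,e,F]
After op 11 (replace(6, 'd')): offset=6, physical=[a,A,H,D,d,F,E,C], logical=[E,C,a,A,H,D,d,F]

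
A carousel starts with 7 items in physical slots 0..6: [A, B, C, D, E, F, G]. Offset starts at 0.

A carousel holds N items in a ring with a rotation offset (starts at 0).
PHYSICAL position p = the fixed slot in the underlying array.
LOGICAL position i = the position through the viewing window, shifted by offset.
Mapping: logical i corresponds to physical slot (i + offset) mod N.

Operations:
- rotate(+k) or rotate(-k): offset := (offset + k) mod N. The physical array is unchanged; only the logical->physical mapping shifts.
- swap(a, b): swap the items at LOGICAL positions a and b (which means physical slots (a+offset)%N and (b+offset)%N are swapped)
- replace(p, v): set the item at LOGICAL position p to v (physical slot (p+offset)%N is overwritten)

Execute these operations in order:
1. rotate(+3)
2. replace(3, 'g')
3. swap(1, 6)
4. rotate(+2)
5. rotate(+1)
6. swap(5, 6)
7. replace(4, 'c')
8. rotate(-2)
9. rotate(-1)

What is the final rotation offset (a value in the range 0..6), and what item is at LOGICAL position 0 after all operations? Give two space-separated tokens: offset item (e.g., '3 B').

After op 1 (rotate(+3)): offset=3, physical=[A,B,C,D,E,F,G], logical=[D,E,F,G,A,B,C]
After op 2 (replace(3, 'g')): offset=3, physical=[A,B,C,D,E,F,g], logical=[D,E,F,g,A,B,C]
After op 3 (swap(1, 6)): offset=3, physical=[A,B,E,D,C,F,g], logical=[D,C,F,g,A,B,E]
After op 4 (rotate(+2)): offset=5, physical=[A,B,E,D,C,F,g], logical=[F,g,A,B,E,D,C]
After op 5 (rotate(+1)): offset=6, physical=[A,B,E,D,C,F,g], logical=[g,A,B,E,D,C,F]
After op 6 (swap(5, 6)): offset=6, physical=[A,B,E,D,F,C,g], logical=[g,A,B,E,D,F,C]
After op 7 (replace(4, 'c')): offset=6, physical=[A,B,E,c,F,C,g], logical=[g,A,B,E,c,F,C]
After op 8 (rotate(-2)): offset=4, physical=[A,B,E,c,F,C,g], logical=[F,C,g,A,B,E,c]
After op 9 (rotate(-1)): offset=3, physical=[A,B,E,c,F,C,g], logical=[c,F,C,g,A,B,E]

Answer: 3 c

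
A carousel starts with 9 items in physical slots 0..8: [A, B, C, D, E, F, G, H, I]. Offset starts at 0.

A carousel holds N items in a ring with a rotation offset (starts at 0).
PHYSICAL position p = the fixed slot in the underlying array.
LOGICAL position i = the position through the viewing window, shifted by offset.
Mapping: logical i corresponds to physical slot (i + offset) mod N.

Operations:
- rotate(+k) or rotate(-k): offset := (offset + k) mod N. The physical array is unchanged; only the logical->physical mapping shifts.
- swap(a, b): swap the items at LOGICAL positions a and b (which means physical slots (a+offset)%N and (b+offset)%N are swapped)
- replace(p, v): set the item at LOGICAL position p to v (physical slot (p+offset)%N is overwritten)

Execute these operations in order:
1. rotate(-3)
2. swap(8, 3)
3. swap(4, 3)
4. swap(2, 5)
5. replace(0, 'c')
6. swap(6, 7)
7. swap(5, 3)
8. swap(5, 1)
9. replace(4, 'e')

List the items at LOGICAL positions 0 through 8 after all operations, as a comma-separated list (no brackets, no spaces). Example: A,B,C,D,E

Answer: c,B,C,I,e,H,E,D,A

Derivation:
After op 1 (rotate(-3)): offset=6, physical=[A,B,C,D,E,F,G,H,I], logical=[G,H,I,A,B,C,D,E,F]
After op 2 (swap(8, 3)): offset=6, physical=[F,B,C,D,E,A,G,H,I], logical=[G,H,I,F,B,C,D,E,A]
After op 3 (swap(4, 3)): offset=6, physical=[B,F,C,D,E,A,G,H,I], logical=[G,H,I,B,F,C,D,E,A]
After op 4 (swap(2, 5)): offset=6, physical=[B,F,I,D,E,A,G,H,C], logical=[G,H,C,B,F,I,D,E,A]
After op 5 (replace(0, 'c')): offset=6, physical=[B,F,I,D,E,A,c,H,C], logical=[c,H,C,B,F,I,D,E,A]
After op 6 (swap(6, 7)): offset=6, physical=[B,F,I,E,D,A,c,H,C], logical=[c,H,C,B,F,I,E,D,A]
After op 7 (swap(5, 3)): offset=6, physical=[I,F,B,E,D,A,c,H,C], logical=[c,H,C,I,F,B,E,D,A]
After op 8 (swap(5, 1)): offset=6, physical=[I,F,H,E,D,A,c,B,C], logical=[c,B,C,I,F,H,E,D,A]
After op 9 (replace(4, 'e')): offset=6, physical=[I,e,H,E,D,A,c,B,C], logical=[c,B,C,I,e,H,E,D,A]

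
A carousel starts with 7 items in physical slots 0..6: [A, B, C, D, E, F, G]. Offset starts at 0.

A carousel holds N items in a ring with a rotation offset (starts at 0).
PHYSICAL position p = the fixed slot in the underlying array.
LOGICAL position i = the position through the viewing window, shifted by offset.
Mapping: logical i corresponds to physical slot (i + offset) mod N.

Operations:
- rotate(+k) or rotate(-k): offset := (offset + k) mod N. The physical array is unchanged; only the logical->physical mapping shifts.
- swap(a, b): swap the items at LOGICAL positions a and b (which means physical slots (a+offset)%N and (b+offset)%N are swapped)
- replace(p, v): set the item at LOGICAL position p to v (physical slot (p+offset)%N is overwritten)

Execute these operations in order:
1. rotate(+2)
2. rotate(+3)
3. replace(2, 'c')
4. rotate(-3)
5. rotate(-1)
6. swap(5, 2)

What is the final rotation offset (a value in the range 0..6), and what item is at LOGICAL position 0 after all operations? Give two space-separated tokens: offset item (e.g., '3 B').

After op 1 (rotate(+2)): offset=2, physical=[A,B,C,D,E,F,G], logical=[C,D,E,F,G,A,B]
After op 2 (rotate(+3)): offset=5, physical=[A,B,C,D,E,F,G], logical=[F,G,A,B,C,D,E]
After op 3 (replace(2, 'c')): offset=5, physical=[c,B,C,D,E,F,G], logical=[F,G,c,B,C,D,E]
After op 4 (rotate(-3)): offset=2, physical=[c,B,C,D,E,F,G], logical=[C,D,E,F,G,c,B]
After op 5 (rotate(-1)): offset=1, physical=[c,B,C,D,E,F,G], logical=[B,C,D,E,F,G,c]
After op 6 (swap(5, 2)): offset=1, physical=[c,B,C,G,E,F,D], logical=[B,C,G,E,F,D,c]

Answer: 1 B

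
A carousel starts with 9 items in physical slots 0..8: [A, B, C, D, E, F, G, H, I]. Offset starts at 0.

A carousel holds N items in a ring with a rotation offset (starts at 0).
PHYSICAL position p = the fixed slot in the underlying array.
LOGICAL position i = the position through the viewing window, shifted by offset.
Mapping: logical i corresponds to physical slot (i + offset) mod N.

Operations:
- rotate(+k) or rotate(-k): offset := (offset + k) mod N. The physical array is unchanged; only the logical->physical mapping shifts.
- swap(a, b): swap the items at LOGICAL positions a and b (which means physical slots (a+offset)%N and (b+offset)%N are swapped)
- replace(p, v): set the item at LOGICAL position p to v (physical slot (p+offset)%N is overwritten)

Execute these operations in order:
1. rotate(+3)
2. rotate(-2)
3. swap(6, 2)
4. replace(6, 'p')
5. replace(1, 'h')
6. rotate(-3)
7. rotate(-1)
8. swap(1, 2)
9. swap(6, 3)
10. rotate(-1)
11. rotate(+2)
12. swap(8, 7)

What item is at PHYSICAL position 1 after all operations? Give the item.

After op 1 (rotate(+3)): offset=3, physical=[A,B,C,D,E,F,G,H,I], logical=[D,E,F,G,H,I,A,B,C]
After op 2 (rotate(-2)): offset=1, physical=[A,B,C,D,E,F,G,H,I], logical=[B,C,D,E,F,G,H,I,A]
After op 3 (swap(6, 2)): offset=1, physical=[A,B,C,H,E,F,G,D,I], logical=[B,C,H,E,F,G,D,I,A]
After op 4 (replace(6, 'p')): offset=1, physical=[A,B,C,H,E,F,G,p,I], logical=[B,C,H,E,F,G,p,I,A]
After op 5 (replace(1, 'h')): offset=1, physical=[A,B,h,H,E,F,G,p,I], logical=[B,h,H,E,F,G,p,I,A]
After op 6 (rotate(-3)): offset=7, physical=[A,B,h,H,E,F,G,p,I], logical=[p,I,A,B,h,H,E,F,G]
After op 7 (rotate(-1)): offset=6, physical=[A,B,h,H,E,F,G,p,I], logical=[G,p,I,A,B,h,H,E,F]
After op 8 (swap(1, 2)): offset=6, physical=[A,B,h,H,E,F,G,I,p], logical=[G,I,p,A,B,h,H,E,F]
After op 9 (swap(6, 3)): offset=6, physical=[H,B,h,A,E,F,G,I,p], logical=[G,I,p,H,B,h,A,E,F]
After op 10 (rotate(-1)): offset=5, physical=[H,B,h,A,E,F,G,I,p], logical=[F,G,I,p,H,B,h,A,E]
After op 11 (rotate(+2)): offset=7, physical=[H,B,h,A,E,F,G,I,p], logical=[I,p,H,B,h,A,E,F,G]
After op 12 (swap(8, 7)): offset=7, physical=[H,B,h,A,E,G,F,I,p], logical=[I,p,H,B,h,A,E,G,F]

Answer: B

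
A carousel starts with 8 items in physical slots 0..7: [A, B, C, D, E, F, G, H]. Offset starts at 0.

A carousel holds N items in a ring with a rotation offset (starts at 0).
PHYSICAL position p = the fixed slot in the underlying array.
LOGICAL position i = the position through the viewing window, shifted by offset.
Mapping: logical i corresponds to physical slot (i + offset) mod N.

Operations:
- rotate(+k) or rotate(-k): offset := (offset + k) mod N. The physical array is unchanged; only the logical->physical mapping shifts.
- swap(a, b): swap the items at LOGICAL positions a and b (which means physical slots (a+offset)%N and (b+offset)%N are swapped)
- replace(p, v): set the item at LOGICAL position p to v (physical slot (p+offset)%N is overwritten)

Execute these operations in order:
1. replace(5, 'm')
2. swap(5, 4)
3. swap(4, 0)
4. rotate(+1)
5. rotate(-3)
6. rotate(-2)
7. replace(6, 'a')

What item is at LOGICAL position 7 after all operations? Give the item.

After op 1 (replace(5, 'm')): offset=0, physical=[A,B,C,D,E,m,G,H], logical=[A,B,C,D,E,m,G,H]
After op 2 (swap(5, 4)): offset=0, physical=[A,B,C,D,m,E,G,H], logical=[A,B,C,D,m,E,G,H]
After op 3 (swap(4, 0)): offset=0, physical=[m,B,C,D,A,E,G,H], logical=[m,B,C,D,A,E,G,H]
After op 4 (rotate(+1)): offset=1, physical=[m,B,C,D,A,E,G,H], logical=[B,C,D,A,E,G,H,m]
After op 5 (rotate(-3)): offset=6, physical=[m,B,C,D,A,E,G,H], logical=[G,H,m,B,C,D,A,E]
After op 6 (rotate(-2)): offset=4, physical=[m,B,C,D,A,E,G,H], logical=[A,E,G,H,m,B,C,D]
After op 7 (replace(6, 'a')): offset=4, physical=[m,B,a,D,A,E,G,H], logical=[A,E,G,H,m,B,a,D]

Answer: D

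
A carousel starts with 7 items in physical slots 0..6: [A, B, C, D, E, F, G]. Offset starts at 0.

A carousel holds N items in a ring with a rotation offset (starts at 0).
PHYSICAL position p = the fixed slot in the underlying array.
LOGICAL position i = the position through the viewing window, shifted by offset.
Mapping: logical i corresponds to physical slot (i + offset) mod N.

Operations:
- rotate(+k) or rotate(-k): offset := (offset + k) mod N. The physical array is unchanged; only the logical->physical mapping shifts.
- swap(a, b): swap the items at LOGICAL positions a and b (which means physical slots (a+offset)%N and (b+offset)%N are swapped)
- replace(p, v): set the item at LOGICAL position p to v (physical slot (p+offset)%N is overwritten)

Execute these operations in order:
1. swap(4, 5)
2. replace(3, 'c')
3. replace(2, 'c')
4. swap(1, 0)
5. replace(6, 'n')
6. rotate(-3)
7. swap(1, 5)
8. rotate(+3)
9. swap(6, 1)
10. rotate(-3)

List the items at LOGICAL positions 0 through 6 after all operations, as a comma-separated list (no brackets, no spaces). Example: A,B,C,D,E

After op 1 (swap(4, 5)): offset=0, physical=[A,B,C,D,F,E,G], logical=[A,B,C,D,F,E,G]
After op 2 (replace(3, 'c')): offset=0, physical=[A,B,C,c,F,E,G], logical=[A,B,C,c,F,E,G]
After op 3 (replace(2, 'c')): offset=0, physical=[A,B,c,c,F,E,G], logical=[A,B,c,c,F,E,G]
After op 4 (swap(1, 0)): offset=0, physical=[B,A,c,c,F,E,G], logical=[B,A,c,c,F,E,G]
After op 5 (replace(6, 'n')): offset=0, physical=[B,A,c,c,F,E,n], logical=[B,A,c,c,F,E,n]
After op 6 (rotate(-3)): offset=4, physical=[B,A,c,c,F,E,n], logical=[F,E,n,B,A,c,c]
After op 7 (swap(1, 5)): offset=4, physical=[B,A,E,c,F,c,n], logical=[F,c,n,B,A,E,c]
After op 8 (rotate(+3)): offset=0, physical=[B,A,E,c,F,c,n], logical=[B,A,E,c,F,c,n]
After op 9 (swap(6, 1)): offset=0, physical=[B,n,E,c,F,c,A], logical=[B,n,E,c,F,c,A]
After op 10 (rotate(-3)): offset=4, physical=[B,n,E,c,F,c,A], logical=[F,c,A,B,n,E,c]

Answer: F,c,A,B,n,E,c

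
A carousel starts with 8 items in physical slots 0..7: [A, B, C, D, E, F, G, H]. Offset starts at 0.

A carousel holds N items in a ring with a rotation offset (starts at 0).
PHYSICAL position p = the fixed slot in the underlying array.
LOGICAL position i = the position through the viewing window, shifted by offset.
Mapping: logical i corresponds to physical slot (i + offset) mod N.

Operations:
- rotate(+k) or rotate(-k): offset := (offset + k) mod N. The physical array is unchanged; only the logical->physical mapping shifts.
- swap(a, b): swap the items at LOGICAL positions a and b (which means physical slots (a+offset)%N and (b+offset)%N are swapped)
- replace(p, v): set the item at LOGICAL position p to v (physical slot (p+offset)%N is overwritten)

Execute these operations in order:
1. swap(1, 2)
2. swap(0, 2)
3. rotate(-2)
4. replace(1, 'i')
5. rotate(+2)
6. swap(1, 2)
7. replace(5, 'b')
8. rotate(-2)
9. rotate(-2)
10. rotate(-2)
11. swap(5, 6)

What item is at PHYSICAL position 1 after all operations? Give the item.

Answer: A

Derivation:
After op 1 (swap(1, 2)): offset=0, physical=[A,C,B,D,E,F,G,H], logical=[A,C,B,D,E,F,G,H]
After op 2 (swap(0, 2)): offset=0, physical=[B,C,A,D,E,F,G,H], logical=[B,C,A,D,E,F,G,H]
After op 3 (rotate(-2)): offset=6, physical=[B,C,A,D,E,F,G,H], logical=[G,H,B,C,A,D,E,F]
After op 4 (replace(1, 'i')): offset=6, physical=[B,C,A,D,E,F,G,i], logical=[G,i,B,C,A,D,E,F]
After op 5 (rotate(+2)): offset=0, physical=[B,C,A,D,E,F,G,i], logical=[B,C,A,D,E,F,G,i]
After op 6 (swap(1, 2)): offset=0, physical=[B,A,C,D,E,F,G,i], logical=[B,A,C,D,E,F,G,i]
After op 7 (replace(5, 'b')): offset=0, physical=[B,A,C,D,E,b,G,i], logical=[B,A,C,D,E,b,G,i]
After op 8 (rotate(-2)): offset=6, physical=[B,A,C,D,E,b,G,i], logical=[G,i,B,A,C,D,E,b]
After op 9 (rotate(-2)): offset=4, physical=[B,A,C,D,E,b,G,i], logical=[E,b,G,i,B,A,C,D]
After op 10 (rotate(-2)): offset=2, physical=[B,A,C,D,E,b,G,i], logical=[C,D,E,b,G,i,B,A]
After op 11 (swap(5, 6)): offset=2, physical=[i,A,C,D,E,b,G,B], logical=[C,D,E,b,G,B,i,A]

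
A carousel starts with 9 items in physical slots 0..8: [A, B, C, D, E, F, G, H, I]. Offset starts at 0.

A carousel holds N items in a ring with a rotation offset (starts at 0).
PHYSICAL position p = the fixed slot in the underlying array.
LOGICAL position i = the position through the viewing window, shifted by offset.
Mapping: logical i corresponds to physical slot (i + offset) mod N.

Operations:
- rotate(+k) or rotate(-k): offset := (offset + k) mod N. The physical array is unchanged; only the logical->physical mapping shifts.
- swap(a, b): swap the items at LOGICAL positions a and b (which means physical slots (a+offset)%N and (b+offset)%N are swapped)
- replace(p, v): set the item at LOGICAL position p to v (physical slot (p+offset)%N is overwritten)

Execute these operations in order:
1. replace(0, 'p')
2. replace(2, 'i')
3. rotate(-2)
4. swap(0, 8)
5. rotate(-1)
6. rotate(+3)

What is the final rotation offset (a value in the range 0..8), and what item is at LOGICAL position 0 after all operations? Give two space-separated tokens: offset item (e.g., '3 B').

Answer: 0 p

Derivation:
After op 1 (replace(0, 'p')): offset=0, physical=[p,B,C,D,E,F,G,H,I], logical=[p,B,C,D,E,F,G,H,I]
After op 2 (replace(2, 'i')): offset=0, physical=[p,B,i,D,E,F,G,H,I], logical=[p,B,i,D,E,F,G,H,I]
After op 3 (rotate(-2)): offset=7, physical=[p,B,i,D,E,F,G,H,I], logical=[H,I,p,B,i,D,E,F,G]
After op 4 (swap(0, 8)): offset=7, physical=[p,B,i,D,E,F,H,G,I], logical=[G,I,p,B,i,D,E,F,H]
After op 5 (rotate(-1)): offset=6, physical=[p,B,i,D,E,F,H,G,I], logical=[H,G,I,p,B,i,D,E,F]
After op 6 (rotate(+3)): offset=0, physical=[p,B,i,D,E,F,H,G,I], logical=[p,B,i,D,E,F,H,G,I]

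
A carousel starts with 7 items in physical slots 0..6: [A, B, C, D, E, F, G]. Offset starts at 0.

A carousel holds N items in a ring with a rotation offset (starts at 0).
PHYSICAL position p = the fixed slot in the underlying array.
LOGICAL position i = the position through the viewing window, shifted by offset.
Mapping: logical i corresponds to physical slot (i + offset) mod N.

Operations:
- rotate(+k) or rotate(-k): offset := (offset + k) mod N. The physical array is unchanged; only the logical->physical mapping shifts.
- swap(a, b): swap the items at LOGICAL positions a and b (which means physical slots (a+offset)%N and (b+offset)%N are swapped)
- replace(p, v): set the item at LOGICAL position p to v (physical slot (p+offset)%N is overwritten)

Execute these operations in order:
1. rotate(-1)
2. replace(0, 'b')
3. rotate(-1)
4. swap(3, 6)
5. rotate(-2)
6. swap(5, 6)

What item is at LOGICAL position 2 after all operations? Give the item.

Answer: F

Derivation:
After op 1 (rotate(-1)): offset=6, physical=[A,B,C,D,E,F,G], logical=[G,A,B,C,D,E,F]
After op 2 (replace(0, 'b')): offset=6, physical=[A,B,C,D,E,F,b], logical=[b,A,B,C,D,E,F]
After op 3 (rotate(-1)): offset=5, physical=[A,B,C,D,E,F,b], logical=[F,b,A,B,C,D,E]
After op 4 (swap(3, 6)): offset=5, physical=[A,E,C,D,B,F,b], logical=[F,b,A,E,C,D,B]
After op 5 (rotate(-2)): offset=3, physical=[A,E,C,D,B,F,b], logical=[D,B,F,b,A,E,C]
After op 6 (swap(5, 6)): offset=3, physical=[A,C,E,D,B,F,b], logical=[D,B,F,b,A,C,E]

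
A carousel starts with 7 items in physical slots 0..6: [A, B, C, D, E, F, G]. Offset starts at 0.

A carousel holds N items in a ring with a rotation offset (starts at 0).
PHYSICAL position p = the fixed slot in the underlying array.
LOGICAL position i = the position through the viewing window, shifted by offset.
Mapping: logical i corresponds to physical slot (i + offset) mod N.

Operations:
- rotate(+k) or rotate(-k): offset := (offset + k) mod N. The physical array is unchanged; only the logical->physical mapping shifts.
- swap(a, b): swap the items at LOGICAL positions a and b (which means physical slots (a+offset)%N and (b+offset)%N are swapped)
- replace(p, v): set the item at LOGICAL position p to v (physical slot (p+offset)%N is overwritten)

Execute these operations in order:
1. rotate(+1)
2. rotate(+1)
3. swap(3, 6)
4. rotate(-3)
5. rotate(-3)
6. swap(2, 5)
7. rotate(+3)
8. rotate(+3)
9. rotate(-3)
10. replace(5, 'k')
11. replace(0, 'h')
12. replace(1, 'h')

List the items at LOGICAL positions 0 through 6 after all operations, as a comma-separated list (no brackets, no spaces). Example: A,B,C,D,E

After op 1 (rotate(+1)): offset=1, physical=[A,B,C,D,E,F,G], logical=[B,C,D,E,F,G,A]
After op 2 (rotate(+1)): offset=2, physical=[A,B,C,D,E,F,G], logical=[C,D,E,F,G,A,B]
After op 3 (swap(3, 6)): offset=2, physical=[A,F,C,D,E,B,G], logical=[C,D,E,B,G,A,F]
After op 4 (rotate(-3)): offset=6, physical=[A,F,C,D,E,B,G], logical=[G,A,F,C,D,E,B]
After op 5 (rotate(-3)): offset=3, physical=[A,F,C,D,E,B,G], logical=[D,E,B,G,A,F,C]
After op 6 (swap(2, 5)): offset=3, physical=[A,B,C,D,E,F,G], logical=[D,E,F,G,A,B,C]
After op 7 (rotate(+3)): offset=6, physical=[A,B,C,D,E,F,G], logical=[G,A,B,C,D,E,F]
After op 8 (rotate(+3)): offset=2, physical=[A,B,C,D,E,F,G], logical=[C,D,E,F,G,A,B]
After op 9 (rotate(-3)): offset=6, physical=[A,B,C,D,E,F,G], logical=[G,A,B,C,D,E,F]
After op 10 (replace(5, 'k')): offset=6, physical=[A,B,C,D,k,F,G], logical=[G,A,B,C,D,k,F]
After op 11 (replace(0, 'h')): offset=6, physical=[A,B,C,D,k,F,h], logical=[h,A,B,C,D,k,F]
After op 12 (replace(1, 'h')): offset=6, physical=[h,B,C,D,k,F,h], logical=[h,h,B,C,D,k,F]

Answer: h,h,B,C,D,k,F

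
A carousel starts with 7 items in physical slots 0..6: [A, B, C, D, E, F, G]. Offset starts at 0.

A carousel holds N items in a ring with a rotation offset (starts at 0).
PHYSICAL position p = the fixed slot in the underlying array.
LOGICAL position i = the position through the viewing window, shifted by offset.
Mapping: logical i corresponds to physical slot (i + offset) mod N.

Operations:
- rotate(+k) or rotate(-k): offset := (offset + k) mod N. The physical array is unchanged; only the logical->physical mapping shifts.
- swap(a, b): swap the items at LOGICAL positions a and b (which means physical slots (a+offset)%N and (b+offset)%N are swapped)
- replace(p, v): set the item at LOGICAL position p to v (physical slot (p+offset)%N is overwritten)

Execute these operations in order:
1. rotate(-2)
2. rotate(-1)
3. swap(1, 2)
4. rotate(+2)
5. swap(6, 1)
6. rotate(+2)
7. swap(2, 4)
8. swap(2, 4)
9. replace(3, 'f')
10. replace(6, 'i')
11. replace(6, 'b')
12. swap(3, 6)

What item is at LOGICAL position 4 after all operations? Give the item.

Answer: A

Derivation:
After op 1 (rotate(-2)): offset=5, physical=[A,B,C,D,E,F,G], logical=[F,G,A,B,C,D,E]
After op 2 (rotate(-1)): offset=4, physical=[A,B,C,D,E,F,G], logical=[E,F,G,A,B,C,D]
After op 3 (swap(1, 2)): offset=4, physical=[A,B,C,D,E,G,F], logical=[E,G,F,A,B,C,D]
After op 4 (rotate(+2)): offset=6, physical=[A,B,C,D,E,G,F], logical=[F,A,B,C,D,E,G]
After op 5 (swap(6, 1)): offset=6, physical=[G,B,C,D,E,A,F], logical=[F,G,B,C,D,E,A]
After op 6 (rotate(+2)): offset=1, physical=[G,B,C,D,E,A,F], logical=[B,C,D,E,A,F,G]
After op 7 (swap(2, 4)): offset=1, physical=[G,B,C,A,E,D,F], logical=[B,C,A,E,D,F,G]
After op 8 (swap(2, 4)): offset=1, physical=[G,B,C,D,E,A,F], logical=[B,C,D,E,A,F,G]
After op 9 (replace(3, 'f')): offset=1, physical=[G,B,C,D,f,A,F], logical=[B,C,D,f,A,F,G]
After op 10 (replace(6, 'i')): offset=1, physical=[i,B,C,D,f,A,F], logical=[B,C,D,f,A,F,i]
After op 11 (replace(6, 'b')): offset=1, physical=[b,B,C,D,f,A,F], logical=[B,C,D,f,A,F,b]
After op 12 (swap(3, 6)): offset=1, physical=[f,B,C,D,b,A,F], logical=[B,C,D,b,A,F,f]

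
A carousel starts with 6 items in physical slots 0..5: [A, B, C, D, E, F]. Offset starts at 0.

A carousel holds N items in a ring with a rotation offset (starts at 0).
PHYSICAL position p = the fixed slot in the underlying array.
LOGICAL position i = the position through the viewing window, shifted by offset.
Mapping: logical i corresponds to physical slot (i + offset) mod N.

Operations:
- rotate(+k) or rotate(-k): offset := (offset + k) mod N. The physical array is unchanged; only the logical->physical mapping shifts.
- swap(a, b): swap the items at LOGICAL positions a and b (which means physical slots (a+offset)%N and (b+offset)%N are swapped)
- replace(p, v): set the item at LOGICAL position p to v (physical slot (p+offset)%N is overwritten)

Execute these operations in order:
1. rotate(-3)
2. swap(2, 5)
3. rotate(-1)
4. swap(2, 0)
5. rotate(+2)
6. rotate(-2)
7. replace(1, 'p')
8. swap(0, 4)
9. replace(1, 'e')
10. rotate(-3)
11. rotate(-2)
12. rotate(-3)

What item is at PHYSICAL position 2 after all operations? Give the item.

After op 1 (rotate(-3)): offset=3, physical=[A,B,C,D,E,F], logical=[D,E,F,A,B,C]
After op 2 (swap(2, 5)): offset=3, physical=[A,B,F,D,E,C], logical=[D,E,C,A,B,F]
After op 3 (rotate(-1)): offset=2, physical=[A,B,F,D,E,C], logical=[F,D,E,C,A,B]
After op 4 (swap(2, 0)): offset=2, physical=[A,B,E,D,F,C], logical=[E,D,F,C,A,B]
After op 5 (rotate(+2)): offset=4, physical=[A,B,E,D,F,C], logical=[F,C,A,B,E,D]
After op 6 (rotate(-2)): offset=2, physical=[A,B,E,D,F,C], logical=[E,D,F,C,A,B]
After op 7 (replace(1, 'p')): offset=2, physical=[A,B,E,p,F,C], logical=[E,p,F,C,A,B]
After op 8 (swap(0, 4)): offset=2, physical=[E,B,A,p,F,C], logical=[A,p,F,C,E,B]
After op 9 (replace(1, 'e')): offset=2, physical=[E,B,A,e,F,C], logical=[A,e,F,C,E,B]
After op 10 (rotate(-3)): offset=5, physical=[E,B,A,e,F,C], logical=[C,E,B,A,e,F]
After op 11 (rotate(-2)): offset=3, physical=[E,B,A,e,F,C], logical=[e,F,C,E,B,A]
After op 12 (rotate(-3)): offset=0, physical=[E,B,A,e,F,C], logical=[E,B,A,e,F,C]

Answer: A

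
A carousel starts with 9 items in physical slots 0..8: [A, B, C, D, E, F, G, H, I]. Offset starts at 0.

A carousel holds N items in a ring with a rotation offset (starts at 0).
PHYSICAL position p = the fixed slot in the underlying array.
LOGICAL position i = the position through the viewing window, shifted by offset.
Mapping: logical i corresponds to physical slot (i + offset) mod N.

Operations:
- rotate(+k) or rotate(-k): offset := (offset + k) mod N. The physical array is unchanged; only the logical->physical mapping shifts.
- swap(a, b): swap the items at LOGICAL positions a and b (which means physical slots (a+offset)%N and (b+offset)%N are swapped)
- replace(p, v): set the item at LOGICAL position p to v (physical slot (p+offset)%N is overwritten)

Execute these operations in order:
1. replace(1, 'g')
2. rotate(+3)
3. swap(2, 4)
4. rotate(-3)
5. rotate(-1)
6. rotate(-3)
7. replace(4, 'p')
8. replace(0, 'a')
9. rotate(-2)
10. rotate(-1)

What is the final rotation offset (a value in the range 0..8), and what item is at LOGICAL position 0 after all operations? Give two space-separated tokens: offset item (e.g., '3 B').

Answer: 2 C

Derivation:
After op 1 (replace(1, 'g')): offset=0, physical=[A,g,C,D,E,F,G,H,I], logical=[A,g,C,D,E,F,G,H,I]
After op 2 (rotate(+3)): offset=3, physical=[A,g,C,D,E,F,G,H,I], logical=[D,E,F,G,H,I,A,g,C]
After op 3 (swap(2, 4)): offset=3, physical=[A,g,C,D,E,H,G,F,I], logical=[D,E,H,G,F,I,A,g,C]
After op 4 (rotate(-3)): offset=0, physical=[A,g,C,D,E,H,G,F,I], logical=[A,g,C,D,E,H,G,F,I]
After op 5 (rotate(-1)): offset=8, physical=[A,g,C,D,E,H,G,F,I], logical=[I,A,g,C,D,E,H,G,F]
After op 6 (rotate(-3)): offset=5, physical=[A,g,C,D,E,H,G,F,I], logical=[H,G,F,I,A,g,C,D,E]
After op 7 (replace(4, 'p')): offset=5, physical=[p,g,C,D,E,H,G,F,I], logical=[H,G,F,I,p,g,C,D,E]
After op 8 (replace(0, 'a')): offset=5, physical=[p,g,C,D,E,a,G,F,I], logical=[a,G,F,I,p,g,C,D,E]
After op 9 (rotate(-2)): offset=3, physical=[p,g,C,D,E,a,G,F,I], logical=[D,E,a,G,F,I,p,g,C]
After op 10 (rotate(-1)): offset=2, physical=[p,g,C,D,E,a,G,F,I], logical=[C,D,E,a,G,F,I,p,g]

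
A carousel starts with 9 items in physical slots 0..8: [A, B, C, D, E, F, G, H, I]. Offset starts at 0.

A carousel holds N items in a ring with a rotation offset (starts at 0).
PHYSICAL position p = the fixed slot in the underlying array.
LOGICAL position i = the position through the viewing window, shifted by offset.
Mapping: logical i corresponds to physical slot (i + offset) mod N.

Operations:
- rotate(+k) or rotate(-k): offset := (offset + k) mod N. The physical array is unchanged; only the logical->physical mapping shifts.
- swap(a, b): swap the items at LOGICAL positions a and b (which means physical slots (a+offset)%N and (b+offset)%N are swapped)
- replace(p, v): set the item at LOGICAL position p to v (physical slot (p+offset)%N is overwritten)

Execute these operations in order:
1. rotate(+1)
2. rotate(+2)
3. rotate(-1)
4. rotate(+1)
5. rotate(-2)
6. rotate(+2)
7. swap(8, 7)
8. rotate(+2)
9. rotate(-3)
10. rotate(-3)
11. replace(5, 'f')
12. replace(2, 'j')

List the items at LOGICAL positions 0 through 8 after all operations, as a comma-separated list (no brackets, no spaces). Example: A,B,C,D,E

After op 1 (rotate(+1)): offset=1, physical=[A,B,C,D,E,F,G,H,I], logical=[B,C,D,E,F,G,H,I,A]
After op 2 (rotate(+2)): offset=3, physical=[A,B,C,D,E,F,G,H,I], logical=[D,E,F,G,H,I,A,B,C]
After op 3 (rotate(-1)): offset=2, physical=[A,B,C,D,E,F,G,H,I], logical=[C,D,E,F,G,H,I,A,B]
After op 4 (rotate(+1)): offset=3, physical=[A,B,C,D,E,F,G,H,I], logical=[D,E,F,G,H,I,A,B,C]
After op 5 (rotate(-2)): offset=1, physical=[A,B,C,D,E,F,G,H,I], logical=[B,C,D,E,F,G,H,I,A]
After op 6 (rotate(+2)): offset=3, physical=[A,B,C,D,E,F,G,H,I], logical=[D,E,F,G,H,I,A,B,C]
After op 7 (swap(8, 7)): offset=3, physical=[A,C,B,D,E,F,G,H,I], logical=[D,E,F,G,H,I,A,C,B]
After op 8 (rotate(+2)): offset=5, physical=[A,C,B,D,E,F,G,H,I], logical=[F,G,H,I,A,C,B,D,E]
After op 9 (rotate(-3)): offset=2, physical=[A,C,B,D,E,F,G,H,I], logical=[B,D,E,F,G,H,I,A,C]
After op 10 (rotate(-3)): offset=8, physical=[A,C,B,D,E,F,G,H,I], logical=[I,A,C,B,D,E,F,G,H]
After op 11 (replace(5, 'f')): offset=8, physical=[A,C,B,D,f,F,G,H,I], logical=[I,A,C,B,D,f,F,G,H]
After op 12 (replace(2, 'j')): offset=8, physical=[A,j,B,D,f,F,G,H,I], logical=[I,A,j,B,D,f,F,G,H]

Answer: I,A,j,B,D,f,F,G,H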